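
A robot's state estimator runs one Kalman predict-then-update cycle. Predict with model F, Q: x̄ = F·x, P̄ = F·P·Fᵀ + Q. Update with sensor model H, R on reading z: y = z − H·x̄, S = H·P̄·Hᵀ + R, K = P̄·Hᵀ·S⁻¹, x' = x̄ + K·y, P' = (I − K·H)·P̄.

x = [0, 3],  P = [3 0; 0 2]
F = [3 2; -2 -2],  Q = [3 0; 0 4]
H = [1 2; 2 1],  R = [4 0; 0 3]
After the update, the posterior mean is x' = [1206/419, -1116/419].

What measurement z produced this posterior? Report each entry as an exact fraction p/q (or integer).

x̄ = F·x = [6, -6]
P̄ = F·P·Fᵀ + Q = [38 -26; -26 24]
S = H·P̄·Hᵀ + R = [34 -6; -6 75]
K = P̄·Hᵀ·S⁻¹ = [-125/419 808/1257; 247/419 -410/1257]
x' − x̄ = [-1308/419, 1398/419] = K·y
y = (KᵀK)⁻¹·Kᵀ·(x' − x̄) = [4, -3]
z = y + H·x̄ = [4, -3] + [-6, 6] = [-2, 3]

z = [-2, 3]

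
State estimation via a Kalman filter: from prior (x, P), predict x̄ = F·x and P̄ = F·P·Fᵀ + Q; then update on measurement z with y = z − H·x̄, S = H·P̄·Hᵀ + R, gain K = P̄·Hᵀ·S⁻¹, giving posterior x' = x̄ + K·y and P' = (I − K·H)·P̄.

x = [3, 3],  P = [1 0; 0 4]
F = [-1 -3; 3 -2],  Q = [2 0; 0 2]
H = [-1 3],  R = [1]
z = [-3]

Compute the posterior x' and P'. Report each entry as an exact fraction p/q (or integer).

x̄ = F·x = [-12, 3]
P̄ = F·P·Fᵀ + Q = [39 21; 21 27]
y = z − H·x̄ = [-24]
S = H·P̄·Hᵀ + R = [157]
K = P̄·Hᵀ·S⁻¹ = [24/157; 60/157]
x' = x̄ + K·y = [-2460/157, -969/157]
P' = (I − K·H)·P̄ = [5547/157 1857/157; 1857/157 639/157]

x' = [-2460/157, -969/157]
P' = [5547/157 1857/157; 1857/157 639/157]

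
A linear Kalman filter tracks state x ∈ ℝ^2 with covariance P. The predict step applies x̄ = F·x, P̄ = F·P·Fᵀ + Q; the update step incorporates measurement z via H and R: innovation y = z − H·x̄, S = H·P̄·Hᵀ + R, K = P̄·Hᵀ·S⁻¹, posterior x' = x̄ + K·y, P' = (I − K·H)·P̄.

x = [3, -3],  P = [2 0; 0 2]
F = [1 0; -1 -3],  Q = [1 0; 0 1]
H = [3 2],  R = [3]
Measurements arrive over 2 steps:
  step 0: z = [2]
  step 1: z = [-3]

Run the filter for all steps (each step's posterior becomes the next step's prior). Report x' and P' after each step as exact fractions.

step 0: x̄ = F·x = [3, 6]
step 0: P̄ = F·P·Fᵀ + Q = [3 -2; -2 21]
step 0: y = z − H·x̄ = [-19]
step 0: S = H·P̄·Hᵀ + R = [90]
step 0: K = P̄·Hᵀ·S⁻¹ = [1/18; 2/5]
step 0: x' = x̄ + K·y = [35/18, -8/5]
step 0: P' = (I − K·H)·P̄ = [49/18 -4; -4 33/5]
step 1: x̄ = F·x = [35/18, 257/90]
step 1: P̄ = F·P·Fᵀ + Q = [67/18 167/18; 167/18 3521/90]
step 1: y = z − H·x̄ = [-1309/90]
step 1: S = H·P̄·Hᵀ + R = [27389/90]
step 1: K = P̄·Hᵀ·S⁻¹ = [2675/27389; 9547/27389]
step 1: x' = x̄ + K·y = [14350/27389, -60645/27389]
step 1: P' = (I − K·H)·P̄ = [22441/27389 -29649/27389; -29649/27389 58794/27389]

step 0: x' = [35/18, -8/5], P' = [49/18 -4; -4 33/5]
step 1: x' = [14350/27389, -60645/27389], P' = [22441/27389 -29649/27389; -29649/27389 58794/27389]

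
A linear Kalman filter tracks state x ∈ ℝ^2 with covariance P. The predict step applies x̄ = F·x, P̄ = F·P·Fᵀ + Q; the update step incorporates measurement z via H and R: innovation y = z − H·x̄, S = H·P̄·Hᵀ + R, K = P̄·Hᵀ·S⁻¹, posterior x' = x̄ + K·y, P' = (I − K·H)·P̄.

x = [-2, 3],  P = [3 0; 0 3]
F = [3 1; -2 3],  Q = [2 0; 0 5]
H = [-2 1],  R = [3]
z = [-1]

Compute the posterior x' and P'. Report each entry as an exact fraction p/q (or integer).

x̄ = F·x = [-3, 13]
P̄ = F·P·Fᵀ + Q = [32 -9; -9 44]
y = z − H·x̄ = [-20]
S = H·P̄·Hᵀ + R = [211]
K = P̄·Hᵀ·S⁻¹ = [-73/211; 62/211]
x' = x̄ + K·y = [827/211, 1503/211]
P' = (I − K·H)·P̄ = [1423/211 2627/211; 2627/211 5440/211]

x' = [827/211, 1503/211]
P' = [1423/211 2627/211; 2627/211 5440/211]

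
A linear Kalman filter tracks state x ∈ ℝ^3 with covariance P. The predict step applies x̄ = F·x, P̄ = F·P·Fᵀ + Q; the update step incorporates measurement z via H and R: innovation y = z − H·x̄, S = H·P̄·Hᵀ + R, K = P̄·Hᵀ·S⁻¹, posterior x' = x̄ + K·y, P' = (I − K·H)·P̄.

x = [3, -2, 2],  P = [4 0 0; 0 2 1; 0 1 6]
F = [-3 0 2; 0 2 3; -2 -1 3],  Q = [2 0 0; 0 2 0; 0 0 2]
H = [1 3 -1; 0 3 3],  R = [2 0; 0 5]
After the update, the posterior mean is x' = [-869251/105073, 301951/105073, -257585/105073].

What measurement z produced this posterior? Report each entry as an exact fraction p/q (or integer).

x̄ = F·x = [-5, 2, 2]
P̄ = F·P·Fᵀ + Q = [62 40 58; 40 76 53; 58 53 68]
S = H·P̄·Hᵀ + R = [622 1092; 1092 2255]
K = P̄·Hᵀ·S⁻¹ = [-20714/105073 23730/105073; 62221/210146 2967/105073; -60401/210146 31539/105073]
x' − x̄ = [-343886/105073, 91805/105073, -467731/105073] = K·y
y = (KᵀK)⁻¹·Kᵀ·(x' − x̄) = [4, -11]
z = y + H·x̄ = [4, -11] + [-1, 12] = [3, 1]

z = [3, 1]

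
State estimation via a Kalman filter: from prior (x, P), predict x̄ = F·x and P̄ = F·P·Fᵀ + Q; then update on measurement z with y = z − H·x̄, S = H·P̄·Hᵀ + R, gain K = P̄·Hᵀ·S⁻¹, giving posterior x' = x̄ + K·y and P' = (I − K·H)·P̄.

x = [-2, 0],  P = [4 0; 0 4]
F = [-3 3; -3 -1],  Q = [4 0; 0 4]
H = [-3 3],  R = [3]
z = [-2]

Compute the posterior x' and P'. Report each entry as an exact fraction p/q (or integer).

x' = [1406/217, 1262/217]
P' = [8380/217 8328/217; 8328/217 8348/217]

x̄ = F·x = [6, 6]
P̄ = F·P·Fᵀ + Q = [76 24; 24 44]
y = z − H·x̄ = [-2]
S = H·P̄·Hᵀ + R = [651]
K = P̄·Hᵀ·S⁻¹ = [-52/217; 20/217]
x' = x̄ + K·y = [1406/217, 1262/217]
P' = (I − K·H)·P̄ = [8380/217 8328/217; 8328/217 8348/217]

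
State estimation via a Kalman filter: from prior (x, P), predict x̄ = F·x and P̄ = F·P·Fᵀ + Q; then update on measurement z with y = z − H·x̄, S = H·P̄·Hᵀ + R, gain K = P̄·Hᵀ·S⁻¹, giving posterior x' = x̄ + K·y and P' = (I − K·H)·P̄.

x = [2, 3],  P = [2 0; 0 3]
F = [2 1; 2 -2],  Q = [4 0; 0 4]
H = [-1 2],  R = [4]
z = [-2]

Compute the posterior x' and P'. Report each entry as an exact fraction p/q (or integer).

x̄ = F·x = [7, -2]
P̄ = F·P·Fᵀ + Q = [15 2; 2 24]
y = z − H·x̄ = [9]
S = H·P̄·Hᵀ + R = [107]
K = P̄·Hᵀ·S⁻¹ = [-11/107; 46/107]
x' = x̄ + K·y = [650/107, 200/107]
P' = (I − K·H)·P̄ = [1484/107 720/107; 720/107 452/107]

x' = [650/107, 200/107]
P' = [1484/107 720/107; 720/107 452/107]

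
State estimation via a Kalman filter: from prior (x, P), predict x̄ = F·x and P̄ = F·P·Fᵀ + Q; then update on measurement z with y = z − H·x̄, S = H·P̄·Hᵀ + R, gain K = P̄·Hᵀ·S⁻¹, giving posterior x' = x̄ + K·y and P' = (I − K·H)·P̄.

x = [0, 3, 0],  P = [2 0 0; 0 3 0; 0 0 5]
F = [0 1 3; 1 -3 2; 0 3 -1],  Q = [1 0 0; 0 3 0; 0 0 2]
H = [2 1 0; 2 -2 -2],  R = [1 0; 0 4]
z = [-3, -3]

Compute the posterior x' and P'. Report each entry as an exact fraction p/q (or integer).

x̄ = F·x = [3, -9, 9]
P̄ = F·P·Fᵀ + Q = [49 21 -6; 21 52 -37; -6 -37 34]
y = z − H·x̄ = [0, -9]
S = H·P̄·Hᵀ + R = [333 148; 148 128]
K = P̄·Hᵀ·S⁻¹ = [323/1295 17/70; 641/1295 -67/140; -673/2590 71/280]
x' = x̄ + K·y = [57/70, -657/140, 1881/280]
P' = (I − K·H)·P̄ = [3632/1295 -6941/1295 9944/1295; -6941/1295 14523/1295 -40449/2590; 9944/1295 -40449/2590 118047/5180]

x' = [57/70, -657/140, 1881/280]
P' = [3632/1295 -6941/1295 9944/1295; -6941/1295 14523/1295 -40449/2590; 9944/1295 -40449/2590 118047/5180]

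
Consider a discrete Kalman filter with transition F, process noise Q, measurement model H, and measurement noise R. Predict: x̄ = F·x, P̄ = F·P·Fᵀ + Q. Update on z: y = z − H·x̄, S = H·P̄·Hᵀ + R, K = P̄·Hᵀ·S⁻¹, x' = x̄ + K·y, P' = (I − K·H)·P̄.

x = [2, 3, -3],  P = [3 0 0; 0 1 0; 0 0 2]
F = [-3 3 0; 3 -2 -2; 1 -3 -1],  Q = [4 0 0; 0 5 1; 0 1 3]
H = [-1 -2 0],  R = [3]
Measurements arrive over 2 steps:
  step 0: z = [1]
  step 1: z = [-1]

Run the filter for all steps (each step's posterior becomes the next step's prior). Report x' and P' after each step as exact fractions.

step 0: x' = [677/87, -358/87, -700/87], P' = [2804/87 -1441/87 -994/87; -1441/87 803/87 530/87; -994/87 530/87 995/87]
step 1: x' = [397346/40525, -174584/40525, -125984/40525], P' = [9288383/81050 -4738507/81050 -3692607/81050; -4738507/81050 2477003/81050 1911153/81050; -3692607/81050 1911153/81050 1900503/81050]

step 0: x̄ = F·x = [3, 6, -4]
step 0: P̄ = F·P·Fᵀ + Q = [40 -33 -18; -33 44 20; -18 20 17]
step 0: y = z − H·x̄ = [16]
step 0: S = H·P̄·Hᵀ + R = [87]
step 0: K = P̄·Hᵀ·S⁻¹ = [26/87; -55/87; -22/87]
step 0: x' = x̄ + K·y = [677/87, -358/87, -700/87]
step 0: P' = (I − K·H)·P̄ = [2804/87 -1441/87 -994/87; -1441/87 803/87 530/87; -994/87 530/87 995/87]
step 1: x̄ = F·x = [-1035/29, 143/3, 817/29]
step 1: P̄ = F·P·Fᵀ + Q = [19583/29 -699 -12501/29; -699 2287/3 464; -12501/29 464 8367/29]
step 1: y = z − H·x̄ = [5102/87]
step 1: S = H·P̄·Hᵀ + R = [81050/87]
step 1: K = P̄·Hᵀ·S⁻¹ = [62877/81050; -71833/81050; -43233/81050]
step 1: x' = x̄ + K·y = [397346/40525, -174584/40525, -125984/40525]
step 1: P' = (I − K·H)·P̄ = [9288383/81050 -4738507/81050 -3692607/81050; -4738507/81050 2477003/81050 1911153/81050; -3692607/81050 1911153/81050 1900503/81050]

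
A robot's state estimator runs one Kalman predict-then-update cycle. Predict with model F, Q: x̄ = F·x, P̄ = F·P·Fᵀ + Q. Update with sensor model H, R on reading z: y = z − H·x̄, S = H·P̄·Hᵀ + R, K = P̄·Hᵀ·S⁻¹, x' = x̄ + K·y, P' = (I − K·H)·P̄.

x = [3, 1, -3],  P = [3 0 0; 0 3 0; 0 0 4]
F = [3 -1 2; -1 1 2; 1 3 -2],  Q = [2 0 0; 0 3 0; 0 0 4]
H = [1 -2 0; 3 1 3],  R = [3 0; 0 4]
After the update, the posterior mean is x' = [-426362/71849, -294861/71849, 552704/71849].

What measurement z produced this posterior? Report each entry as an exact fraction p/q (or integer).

z = [2, 1]

x̄ = F·x = [2, -8, 12]
P̄ = F·P·Fᵀ + Q = [48 4 -16; 4 25 -10; -16 -10 50]
S = H·P̄·Hᵀ + R = [135 86; 86 587]
K = P̄·Hᵀ·S⁻¹ = [14880/71849 10060/71849; -27604/71849 4901/71849; -5564/71849 12076/71849]
x' − x̄ = [-570060/71849, 279931/71849, -309484/71849] = K·y
y = (KᵀK)⁻¹·Kᵀ·(x' − x̄) = [-16, -33]
z = y + H·x̄ = [-16, -33] + [18, 34] = [2, 1]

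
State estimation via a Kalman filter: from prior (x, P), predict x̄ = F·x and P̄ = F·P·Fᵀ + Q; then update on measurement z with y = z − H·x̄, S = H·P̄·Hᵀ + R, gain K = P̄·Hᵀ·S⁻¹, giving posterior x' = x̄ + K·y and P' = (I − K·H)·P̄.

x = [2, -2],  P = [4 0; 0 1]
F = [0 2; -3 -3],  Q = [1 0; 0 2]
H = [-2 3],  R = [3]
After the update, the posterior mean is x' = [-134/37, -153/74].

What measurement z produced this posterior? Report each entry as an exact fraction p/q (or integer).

z = [1]

x̄ = F·x = [-4, 0]
P̄ = F·P·Fᵀ + Q = [5 -6; -6 47]
S = H·P̄·Hᵀ + R = [518]
K = P̄·Hᵀ·S⁻¹ = [-2/37; 153/518]
x' − x̄ = [14/37, -153/74] = K·y
y = (KᵀK)⁻¹·Kᵀ·(x' − x̄) = [-7]
z = y + H·x̄ = [-7] + [8] = [1]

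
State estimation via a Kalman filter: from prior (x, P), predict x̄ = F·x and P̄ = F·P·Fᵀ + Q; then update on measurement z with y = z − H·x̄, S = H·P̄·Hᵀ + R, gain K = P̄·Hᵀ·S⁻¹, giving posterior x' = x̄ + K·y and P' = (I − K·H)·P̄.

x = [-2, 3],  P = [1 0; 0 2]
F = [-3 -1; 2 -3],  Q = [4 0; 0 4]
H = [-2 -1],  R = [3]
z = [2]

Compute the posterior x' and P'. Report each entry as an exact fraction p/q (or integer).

x' = [417/89, -1027/89]
P' = [435/89 -780/89; -780/89 1638/89]

x̄ = F·x = [3, -13]
P̄ = F·P·Fᵀ + Q = [15 0; 0 26]
y = z − H·x̄ = [-5]
S = H·P̄·Hᵀ + R = [89]
K = P̄·Hᵀ·S⁻¹ = [-30/89; -26/89]
x' = x̄ + K·y = [417/89, -1027/89]
P' = (I − K·H)·P̄ = [435/89 -780/89; -780/89 1638/89]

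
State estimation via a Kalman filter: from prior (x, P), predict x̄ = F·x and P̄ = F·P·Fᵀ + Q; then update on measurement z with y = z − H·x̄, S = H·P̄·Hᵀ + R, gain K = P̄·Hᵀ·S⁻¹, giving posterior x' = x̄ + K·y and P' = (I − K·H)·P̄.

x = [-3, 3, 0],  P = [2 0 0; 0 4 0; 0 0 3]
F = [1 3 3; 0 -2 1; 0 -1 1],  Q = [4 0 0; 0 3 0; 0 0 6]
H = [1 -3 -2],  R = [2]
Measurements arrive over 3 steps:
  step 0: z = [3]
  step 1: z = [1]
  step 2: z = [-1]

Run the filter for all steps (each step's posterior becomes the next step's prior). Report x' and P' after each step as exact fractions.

step 0: x̄ = F·x = [6, -6, -3]
step 0: P̄ = F·P·Fᵀ + Q = [69 -15 -3; -15 22 11; -3 11 13]
step 0: y = z − H·x̄ = [-27]
step 0: S = H·P̄·Hᵀ + R = [555]
step 0: K = P̄·Hᵀ·S⁻¹ = [8/37; -103/555; -62/555]
step 0: x' = x̄ + K·y = [6/37, -183/185, 3/185]
step 0: P' = (I − K·H)·P̄ = [1593/37 269/37 385/37; 269/37 1601/555 -281/555; 385/37 -281/555 3371/555]
step 1: x̄ = F·x = [-102/37, 369/185, 186/185]
step 1: P̄ = F·P·Fᵀ + Q = [8311/37 -63/37 470/37; -63/37 4188/185 2472/185; 470/37 2472/185 8864/555]
step 1: y = z − H·x̄ = [2174/185]
step 1: S = H·P̄·Hᵀ + R = [340769/555]
step 1: K = P̄·Hᵀ·S⁻¹ = [113400/340769; -4113/26213; -32926/340769]
step 1: x' = x̄ + K·y = [393186/340769, 3951/26213, -44314/340769]
step 1: P' = (I − K·H)·P̄ = [53373707/340769 795753/26213 11056270/340769; 795753/26213 197157/26213 106254/26213; 11056270/340769 106254/26213 3489108/340769]
step 2: x̄ = F·x = [414333/340769, -147040/340769, -95677/340769]
step 2: P̄ = F·P·Fᵀ + Q = [262475914/340769 -18688136/340769 3489682/340769; -18688136/340769 9238371/340769 4471284/340769; 3489682/340769 4471284/340769 5334159/340769]
step 2: y = z − H·x̄ = [-1387576/340769]
step 2: S = H·P̄·Hᵀ + R = [519464923/340769]
step 2: K = P̄·Hᵀ·S⁻¹ = [311560958/519464923; -55345817/519464923; -20592488/519464923]
step 2: x' = x̄ + K·y = [-637038721/519464923, 1216088/519464923, -61998607/519464923]
step 2: P' = (I − K·H)·P̄ = [115259310282/519464923 22113996982/519464923 24147098710/519464923; 22113996982/519464923 5093920576/519464923 3471463444/519464923; 24147098710/519464923 3471463444/519464923 6886946677/519464923]

step 0: x' = [6/37, -183/185, 3/185], P' = [1593/37 269/37 385/37; 269/37 1601/555 -281/555; 385/37 -281/555 3371/555]
step 1: x' = [393186/340769, 3951/26213, -44314/340769], P' = [53373707/340769 795753/26213 11056270/340769; 795753/26213 197157/26213 106254/26213; 11056270/340769 106254/26213 3489108/340769]
step 2: x' = [-637038721/519464923, 1216088/519464923, -61998607/519464923], P' = [115259310282/519464923 22113996982/519464923 24147098710/519464923; 22113996982/519464923 5093920576/519464923 3471463444/519464923; 24147098710/519464923 3471463444/519464923 6886946677/519464923]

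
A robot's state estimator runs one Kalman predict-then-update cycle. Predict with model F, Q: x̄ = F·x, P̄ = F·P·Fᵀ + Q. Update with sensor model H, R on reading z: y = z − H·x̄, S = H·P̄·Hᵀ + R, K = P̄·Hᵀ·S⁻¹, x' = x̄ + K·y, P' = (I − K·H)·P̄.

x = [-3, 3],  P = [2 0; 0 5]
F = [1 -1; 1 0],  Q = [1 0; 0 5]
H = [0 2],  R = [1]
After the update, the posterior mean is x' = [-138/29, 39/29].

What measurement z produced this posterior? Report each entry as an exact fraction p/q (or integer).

z = [3]

x̄ = F·x = [-6, -3]
P̄ = F·P·Fᵀ + Q = [8 2; 2 7]
S = H·P̄·Hᵀ + R = [29]
K = P̄·Hᵀ·S⁻¹ = [4/29; 14/29]
x' − x̄ = [36/29, 126/29] = K·y
y = (KᵀK)⁻¹·Kᵀ·(x' − x̄) = [9]
z = y + H·x̄ = [9] + [-6] = [3]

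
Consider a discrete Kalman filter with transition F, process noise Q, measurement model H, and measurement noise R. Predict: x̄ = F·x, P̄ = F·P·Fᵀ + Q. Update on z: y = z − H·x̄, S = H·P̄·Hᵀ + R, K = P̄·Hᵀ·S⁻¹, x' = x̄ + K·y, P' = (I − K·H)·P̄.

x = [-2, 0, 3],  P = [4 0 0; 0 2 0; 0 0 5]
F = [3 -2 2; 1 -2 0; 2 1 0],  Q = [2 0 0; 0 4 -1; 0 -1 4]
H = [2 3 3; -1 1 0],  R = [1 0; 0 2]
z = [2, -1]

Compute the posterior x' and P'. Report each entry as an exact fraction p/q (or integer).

x̄ = F·x = [0, -2, -4]
P̄ = F·P·Fᵀ + Q = [66 20 20; 20 16 3; 20 3 22]
y = z − H·x̄ = [20, 1]
S = H·P̄·Hᵀ + R = [1141 -155; -155 44]
K = P̄·Hᵀ·S⁻¹ = [3958/26179 -13426/26179; 3648/26179 10471/26179; 2425/26179 -1572/26179]
x' = x̄ + K·y = [65734/26179, 31073/26179, -57788/26179]
P' = (I − K·H)·P̄ = [112802/26179 85950/26179 -159832/26179; 85950/26179 106892/26179 -162976/26179; -159832/26179 -162976/26179 270339/26179]

x' = [65734/26179, 31073/26179, -57788/26179]
P' = [112802/26179 85950/26179 -159832/26179; 85950/26179 106892/26179 -162976/26179; -159832/26179 -162976/26179 270339/26179]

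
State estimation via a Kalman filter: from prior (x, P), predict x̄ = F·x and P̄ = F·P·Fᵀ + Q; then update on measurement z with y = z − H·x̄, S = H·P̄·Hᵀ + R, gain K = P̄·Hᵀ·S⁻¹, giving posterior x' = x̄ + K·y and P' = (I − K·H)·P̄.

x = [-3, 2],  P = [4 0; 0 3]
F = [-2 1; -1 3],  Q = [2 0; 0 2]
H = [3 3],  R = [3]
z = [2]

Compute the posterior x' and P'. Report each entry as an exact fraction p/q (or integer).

x̄ = F·x = [8, 9]
P̄ = F·P·Fᵀ + Q = [21 17; 17 33]
y = z − H·x̄ = [-49]
S = H·P̄·Hᵀ + R = [795]
K = P̄·Hᵀ·S⁻¹ = [38/265; 10/53]
x' = x̄ + K·y = [258/265, -13/53]
P' = (I − K·H)·P̄ = [1233/265 -239/53; -239/53 249/53]

x' = [258/265, -13/53]
P' = [1233/265 -239/53; -239/53 249/53]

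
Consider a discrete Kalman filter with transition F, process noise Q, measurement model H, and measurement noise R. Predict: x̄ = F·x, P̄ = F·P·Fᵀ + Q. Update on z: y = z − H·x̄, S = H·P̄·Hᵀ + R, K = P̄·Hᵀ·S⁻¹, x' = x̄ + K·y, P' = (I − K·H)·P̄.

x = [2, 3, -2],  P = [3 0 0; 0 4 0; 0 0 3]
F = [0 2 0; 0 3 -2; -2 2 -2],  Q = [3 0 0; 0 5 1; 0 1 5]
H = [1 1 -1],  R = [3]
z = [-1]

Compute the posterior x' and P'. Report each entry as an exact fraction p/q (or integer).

x' = [-3/31, 123/31, 130/31]
P' = [449/62 204/31 388/31; 204/31 843/31 987/31; 388/31 987/31 1363/31]

x̄ = F·x = [6, 13, 6]
P̄ = F·P·Fᵀ + Q = [19 24 16; 24 53 37; 16 37 45]
y = z − H·x̄ = [-14]
S = H·P̄·Hᵀ + R = [62]
K = P̄·Hᵀ·S⁻¹ = [27/62; 20/31; 4/31]
x' = x̄ + K·y = [-3/31, 123/31, 130/31]
P' = (I − K·H)·P̄ = [449/62 204/31 388/31; 204/31 843/31 987/31; 388/31 987/31 1363/31]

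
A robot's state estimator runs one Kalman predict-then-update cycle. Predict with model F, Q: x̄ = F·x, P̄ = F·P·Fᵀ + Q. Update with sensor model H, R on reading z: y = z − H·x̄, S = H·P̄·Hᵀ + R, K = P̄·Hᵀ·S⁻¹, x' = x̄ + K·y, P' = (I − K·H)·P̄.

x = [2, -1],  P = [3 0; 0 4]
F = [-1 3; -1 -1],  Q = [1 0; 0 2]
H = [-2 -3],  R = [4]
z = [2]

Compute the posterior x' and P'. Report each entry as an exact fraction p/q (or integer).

x̄ = F·x = [-5, -1]
P̄ = F·P·Fᵀ + Q = [40 -9; -9 9]
y = z − H·x̄ = [-11]
S = H·P̄·Hᵀ + R = [137]
K = P̄·Hᵀ·S⁻¹ = [-53/137; -9/137]
x' = x̄ + K·y = [-102/137, -38/137]
P' = (I − K·H)·P̄ = [2671/137 -1710/137; -1710/137 1152/137]

x' = [-102/137, -38/137]
P' = [2671/137 -1710/137; -1710/137 1152/137]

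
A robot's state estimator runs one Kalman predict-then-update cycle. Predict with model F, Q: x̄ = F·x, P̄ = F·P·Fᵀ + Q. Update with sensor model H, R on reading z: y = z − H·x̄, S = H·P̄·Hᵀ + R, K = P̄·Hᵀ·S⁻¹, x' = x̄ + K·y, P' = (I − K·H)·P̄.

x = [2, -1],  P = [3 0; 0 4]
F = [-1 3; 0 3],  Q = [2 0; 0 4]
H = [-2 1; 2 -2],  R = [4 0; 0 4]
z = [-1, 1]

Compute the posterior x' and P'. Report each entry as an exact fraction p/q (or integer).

x̄ = F·x = [-5, -3]
P̄ = F·P·Fᵀ + Q = [41 36; 36 40]
y = z − H·x̄ = [-8, 5]
S = H·P̄·Hᵀ + R = [64 -28; -28 40]
K = P̄·Hᵀ·S⁻¹ = [-65/74 -27/74; -94/111 -88/111]
x' = x̄ + K·y = [15/74, -7/37]
P' = (I − K·H)·P̄ = [157/37 184/37; 184/37 728/111]

x' = [15/74, -7/37]
P' = [157/37 184/37; 184/37 728/111]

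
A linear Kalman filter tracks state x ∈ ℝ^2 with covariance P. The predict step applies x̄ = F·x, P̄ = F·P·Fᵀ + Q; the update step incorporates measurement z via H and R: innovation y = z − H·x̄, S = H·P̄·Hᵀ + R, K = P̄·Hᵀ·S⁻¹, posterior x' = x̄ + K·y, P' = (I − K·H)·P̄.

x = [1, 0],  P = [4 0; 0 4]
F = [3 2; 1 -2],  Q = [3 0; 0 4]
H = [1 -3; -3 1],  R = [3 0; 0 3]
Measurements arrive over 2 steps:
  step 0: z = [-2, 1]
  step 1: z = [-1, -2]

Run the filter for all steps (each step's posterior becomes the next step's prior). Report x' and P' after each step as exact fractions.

step 0: x̄ = F·x = [3, 1]
step 0: P̄ = F·P·Fᵀ + Q = [55 -4; -4 24]
step 0: y = z − H·x̄ = [-2, 9]
step 0: S = H·P̄·Hᵀ + R = [298 -277; -277 546]
step 0: K = P̄·Hᵀ·S⁻¹ = [-10231/85979 -31803/85979; -31524/85979 -10324/85979]
step 0: x' = x̄ + K·y = [-7828/85979, 56111/85979]
step 0: P' = (I − K·H)·P̄ = [39615/85979 23436/85979; 23436/85979 39336/85979]
step 1: x̄ = F·x = [88738/85979, -120050/85979]
step 1: P̄ = F·P·Fᵀ + Q = [1053048/85979 -132243/85979; -132243/85979 447131/85979]
step 1: y = z − H·x̄ = [-534867/85979, 214306/85979]
step 1: S = H·P̄·Hᵀ + R = [6128622/85979 -5822967/85979; -5822967/85979 10975958/85979]
step 1: K = P̄·Hᵀ·S⁻¹ = [-741847/7608003 -891665/2536001; -14552388/43112017 -4405772/43112017]
step 1: x' = x̄ + K·y = [1933189/2536001, 19351366/43112017]
step 1: P' = (I − K·H)·P̄ = [1095854/2536001 612567/2536001; 612567/2536001 18023601/43112017]

step 0: x' = [-7828/85979, 56111/85979], P' = [39615/85979 23436/85979; 23436/85979 39336/85979]
step 1: x' = [1933189/2536001, 19351366/43112017], P' = [1095854/2536001 612567/2536001; 612567/2536001 18023601/43112017]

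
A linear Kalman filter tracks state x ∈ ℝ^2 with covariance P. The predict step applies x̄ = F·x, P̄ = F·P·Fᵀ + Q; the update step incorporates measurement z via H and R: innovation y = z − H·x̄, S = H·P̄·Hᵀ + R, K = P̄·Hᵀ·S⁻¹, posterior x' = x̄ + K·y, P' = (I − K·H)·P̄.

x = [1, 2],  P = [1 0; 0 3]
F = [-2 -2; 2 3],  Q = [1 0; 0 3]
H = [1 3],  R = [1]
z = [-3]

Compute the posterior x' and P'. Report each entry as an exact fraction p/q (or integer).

x̄ = F·x = [-6, 8]
P̄ = F·P·Fᵀ + Q = [17 -22; -22 34]
y = z − H·x̄ = [-21]
S = H·P̄·Hᵀ + R = [192]
K = P̄·Hᵀ·S⁻¹ = [-49/192; 5/12]
x' = x̄ + K·y = [-41/64, -3/4]
P' = (I − K·H)·P̄ = [863/192 -19/12; -19/12 2/3]

x' = [-41/64, -3/4]
P' = [863/192 -19/12; -19/12 2/3]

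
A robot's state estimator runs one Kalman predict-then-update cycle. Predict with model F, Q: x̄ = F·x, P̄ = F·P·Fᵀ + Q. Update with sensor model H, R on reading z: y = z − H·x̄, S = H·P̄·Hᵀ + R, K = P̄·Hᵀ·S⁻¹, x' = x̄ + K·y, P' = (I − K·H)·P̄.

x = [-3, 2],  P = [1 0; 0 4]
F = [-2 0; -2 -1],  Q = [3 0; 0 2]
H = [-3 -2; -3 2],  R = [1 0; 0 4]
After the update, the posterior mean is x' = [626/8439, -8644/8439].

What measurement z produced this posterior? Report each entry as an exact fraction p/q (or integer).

x̄ = F·x = [6, 4]
P̄ = F·P·Fᵀ + Q = [7 4; 4 10]
S = H·P̄·Hᵀ + R = [152 23; 23 59]
K = P̄·Hᵀ·S⁻¹ = [-1412/8439 -1309/8439; -2072/8439 1952/8439]
x' − x̄ = [-50008/8439, -42400/8439] = K·y
y = (KᵀK)⁻¹·Kᵀ·(x' − x̄) = [28, 8]
z = y + H·x̄ = [28, 8] + [-26, -10] = [2, -2]

z = [2, -2]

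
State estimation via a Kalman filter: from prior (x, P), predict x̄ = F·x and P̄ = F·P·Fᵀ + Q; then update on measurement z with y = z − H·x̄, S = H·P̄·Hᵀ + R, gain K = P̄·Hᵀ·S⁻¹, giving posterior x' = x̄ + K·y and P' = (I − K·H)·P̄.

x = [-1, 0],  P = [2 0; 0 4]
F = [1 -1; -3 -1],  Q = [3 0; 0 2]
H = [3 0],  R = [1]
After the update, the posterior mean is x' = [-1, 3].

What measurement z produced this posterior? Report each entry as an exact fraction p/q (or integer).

z = [-3]

x̄ = F·x = [-1, 3]
P̄ = F·P·Fᵀ + Q = [9 -2; -2 24]
S = H·P̄·Hᵀ + R = [82]
K = P̄·Hᵀ·S⁻¹ = [27/82; -3/41]
x' − x̄ = [0, 0] = K·y
y = (KᵀK)⁻¹·Kᵀ·(x' − x̄) = [0]
z = y + H·x̄ = [0] + [-3] = [-3]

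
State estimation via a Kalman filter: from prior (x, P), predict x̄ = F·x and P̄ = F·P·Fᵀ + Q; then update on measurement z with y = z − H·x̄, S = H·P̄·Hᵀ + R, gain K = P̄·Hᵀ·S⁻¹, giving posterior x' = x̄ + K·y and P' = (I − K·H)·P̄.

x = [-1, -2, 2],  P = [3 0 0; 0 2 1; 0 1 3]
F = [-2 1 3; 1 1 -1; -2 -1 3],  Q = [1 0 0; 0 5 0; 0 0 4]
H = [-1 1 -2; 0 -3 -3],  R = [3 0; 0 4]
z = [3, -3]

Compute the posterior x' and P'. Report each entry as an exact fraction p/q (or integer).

x̄ = F·x = [6, -5, 10]
P̄ = F·P·Fᵀ + Q = [48 -11 37; -11 11 -13; 37 -13 39]
y = z − H·x̄ = [34, 12]
S = H·P̄·Hᵀ + R = [440 240; 240 220]
K = P̄·Hᵀ·S⁻¹ = [-527/1960 -3/49; 57/245 -111/490; -59/245 -9/98]
x' = x̄ + K·y = [-3799/980, 47/245, 174/245]
P' = (I − K·H)·P̄ = [14629/1960 557/245 -537/245; 557/245 292/245 -218/245; -537/245 -218/245 248/245]

x' = [-3799/980, 47/245, 174/245]
P' = [14629/1960 557/245 -537/245; 557/245 292/245 -218/245; -537/245 -218/245 248/245]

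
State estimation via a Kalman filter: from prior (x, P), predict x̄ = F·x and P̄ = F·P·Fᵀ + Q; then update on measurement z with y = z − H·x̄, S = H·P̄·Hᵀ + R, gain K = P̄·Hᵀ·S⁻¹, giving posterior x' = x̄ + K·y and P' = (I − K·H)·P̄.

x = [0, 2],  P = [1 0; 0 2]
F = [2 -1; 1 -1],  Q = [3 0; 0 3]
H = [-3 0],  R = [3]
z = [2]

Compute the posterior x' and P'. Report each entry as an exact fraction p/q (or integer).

x̄ = F·x = [-2, -2]
P̄ = F·P·Fᵀ + Q = [9 4; 4 6]
y = z − H·x̄ = [-4]
S = H·P̄·Hᵀ + R = [84]
K = P̄·Hᵀ·S⁻¹ = [-9/28; -1/7]
x' = x̄ + K·y = [-5/7, -10/7]
P' = (I − K·H)·P̄ = [9/28 1/7; 1/7 30/7]

x' = [-5/7, -10/7]
P' = [9/28 1/7; 1/7 30/7]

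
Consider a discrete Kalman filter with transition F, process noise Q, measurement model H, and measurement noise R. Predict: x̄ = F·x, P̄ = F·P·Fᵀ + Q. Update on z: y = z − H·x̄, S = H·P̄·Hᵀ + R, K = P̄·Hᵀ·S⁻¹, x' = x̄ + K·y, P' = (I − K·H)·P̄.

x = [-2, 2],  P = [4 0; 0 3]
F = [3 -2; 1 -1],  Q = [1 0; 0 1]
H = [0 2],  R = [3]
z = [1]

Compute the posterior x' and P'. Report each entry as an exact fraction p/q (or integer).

x' = [-26/35, 4/35]
P' = [419/35 54/35; 54/35 24/35]

x̄ = F·x = [-10, -4]
P̄ = F·P·Fᵀ + Q = [49 18; 18 8]
y = z − H·x̄ = [9]
S = H·P̄·Hᵀ + R = [35]
K = P̄·Hᵀ·S⁻¹ = [36/35; 16/35]
x' = x̄ + K·y = [-26/35, 4/35]
P' = (I − K·H)·P̄ = [419/35 54/35; 54/35 24/35]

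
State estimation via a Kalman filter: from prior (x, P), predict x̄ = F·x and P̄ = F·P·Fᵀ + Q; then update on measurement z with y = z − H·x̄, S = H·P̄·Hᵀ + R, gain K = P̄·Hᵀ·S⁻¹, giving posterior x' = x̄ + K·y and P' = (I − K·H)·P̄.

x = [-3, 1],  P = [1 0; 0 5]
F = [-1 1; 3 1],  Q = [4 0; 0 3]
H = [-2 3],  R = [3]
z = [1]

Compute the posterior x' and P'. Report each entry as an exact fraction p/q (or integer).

x̄ = F·x = [4, -8]
P̄ = F·P·Fᵀ + Q = [10 2; 2 17]
y = z − H·x̄ = [33]
S = H·P̄·Hᵀ + R = [172]
K = P̄·Hᵀ·S⁻¹ = [-7/86; 47/172]
x' = x̄ + K·y = [113/86, 175/172]
P' = (I − K·H)·P̄ = [381/43 501/86; 501/86 715/172]

x' = [113/86, 175/172]
P' = [381/43 501/86; 501/86 715/172]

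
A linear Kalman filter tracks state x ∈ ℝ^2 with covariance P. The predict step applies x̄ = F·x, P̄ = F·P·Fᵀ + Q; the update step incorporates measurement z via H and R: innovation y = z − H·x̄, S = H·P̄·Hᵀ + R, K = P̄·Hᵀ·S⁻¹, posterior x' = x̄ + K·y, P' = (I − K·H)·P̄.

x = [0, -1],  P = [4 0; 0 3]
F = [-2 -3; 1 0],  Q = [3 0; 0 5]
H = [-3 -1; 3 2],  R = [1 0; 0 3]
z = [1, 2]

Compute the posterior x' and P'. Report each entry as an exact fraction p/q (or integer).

x' = [-1127/1158, 1657/772]
P' = [647/1158 -879/772; -879/772 4209/1544]

x̄ = F·x = [3, 0]
P̄ = F·P·Fᵀ + Q = [46 -8; -8 9]
y = z − H·x̄ = [10, -7]
S = H·P̄·Hᵀ + R = [376 -360; -360 357]
K = P̄·Hᵀ·S⁻¹ = [-415/772 -116/579; 1065/1544 131/193]
x' = x̄ + K·y = [-1127/1158, 1657/772]
P' = (I − K·H)·P̄ = [647/1158 -879/772; -879/772 4209/1544]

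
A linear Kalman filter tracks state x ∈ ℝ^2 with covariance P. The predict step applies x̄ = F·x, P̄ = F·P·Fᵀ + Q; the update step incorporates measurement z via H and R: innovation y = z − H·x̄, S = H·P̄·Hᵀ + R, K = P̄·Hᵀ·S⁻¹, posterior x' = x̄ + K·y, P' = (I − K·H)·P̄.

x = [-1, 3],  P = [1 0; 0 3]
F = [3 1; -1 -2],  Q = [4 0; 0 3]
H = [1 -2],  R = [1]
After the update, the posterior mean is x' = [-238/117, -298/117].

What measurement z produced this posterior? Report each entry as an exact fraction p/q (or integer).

x̄ = F·x = [0, -5]
P̄ = F·P·Fᵀ + Q = [16 -9; -9 16]
S = H·P̄·Hᵀ + R = [117]
K = P̄·Hᵀ·S⁻¹ = [34/117; -41/117]
x' − x̄ = [-238/117, 287/117] = K·y
y = (KᵀK)⁻¹·Kᵀ·(x' − x̄) = [-7]
z = y + H·x̄ = [-7] + [10] = [3]

z = [3]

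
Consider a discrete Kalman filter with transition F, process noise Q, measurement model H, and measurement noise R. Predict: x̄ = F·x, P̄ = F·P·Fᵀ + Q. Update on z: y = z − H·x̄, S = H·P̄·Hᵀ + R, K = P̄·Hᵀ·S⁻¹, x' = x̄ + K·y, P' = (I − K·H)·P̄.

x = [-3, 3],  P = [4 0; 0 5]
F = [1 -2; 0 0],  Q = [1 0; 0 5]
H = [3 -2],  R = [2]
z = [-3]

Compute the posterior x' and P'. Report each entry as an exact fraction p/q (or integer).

x̄ = F·x = [-9, 0]
P̄ = F·P·Fᵀ + Q = [25 0; 0 5]
y = z − H·x̄ = [24]
S = H·P̄·Hᵀ + R = [247]
K = P̄·Hᵀ·S⁻¹ = [75/247; -10/247]
x' = x̄ + K·y = [-423/247, -240/247]
P' = (I − K·H)·P̄ = [550/247 750/247; 750/247 1135/247]

x' = [-423/247, -240/247]
P' = [550/247 750/247; 750/247 1135/247]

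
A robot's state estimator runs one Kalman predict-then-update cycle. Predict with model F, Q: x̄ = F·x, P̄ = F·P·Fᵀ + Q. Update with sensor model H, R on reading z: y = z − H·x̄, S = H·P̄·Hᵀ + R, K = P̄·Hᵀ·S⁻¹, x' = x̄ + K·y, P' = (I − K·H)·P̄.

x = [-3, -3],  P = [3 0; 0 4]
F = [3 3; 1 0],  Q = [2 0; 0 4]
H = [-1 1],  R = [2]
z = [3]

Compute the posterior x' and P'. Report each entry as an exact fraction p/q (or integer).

x' = [-6, -18/7]
P' = [9 7; 7 97/14]

x̄ = F·x = [-18, -3]
P̄ = F·P·Fᵀ + Q = [65 9; 9 7]
y = z − H·x̄ = [-12]
S = H·P̄·Hᵀ + R = [56]
K = P̄·Hᵀ·S⁻¹ = [-1; -1/28]
x' = x̄ + K·y = [-6, -18/7]
P' = (I − K·H)·P̄ = [9 7; 7 97/14]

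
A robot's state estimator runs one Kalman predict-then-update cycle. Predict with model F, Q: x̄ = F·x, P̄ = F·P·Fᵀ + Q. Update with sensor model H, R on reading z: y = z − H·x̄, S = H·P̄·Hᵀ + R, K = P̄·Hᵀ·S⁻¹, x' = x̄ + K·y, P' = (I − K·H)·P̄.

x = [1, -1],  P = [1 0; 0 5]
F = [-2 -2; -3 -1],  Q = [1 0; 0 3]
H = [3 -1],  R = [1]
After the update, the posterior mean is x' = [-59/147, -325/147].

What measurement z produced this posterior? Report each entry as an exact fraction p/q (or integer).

x̄ = F·x = [0, -2]
P̄ = F·P·Fᵀ + Q = [25 16; 16 17]
S = H·P̄·Hᵀ + R = [147]
K = P̄·Hᵀ·S⁻¹ = [59/147; 31/147]
x' − x̄ = [-59/147, -31/147] = K·y
y = (KᵀK)⁻¹·Kᵀ·(x' − x̄) = [-1]
z = y + H·x̄ = [-1] + [2] = [1]

z = [1]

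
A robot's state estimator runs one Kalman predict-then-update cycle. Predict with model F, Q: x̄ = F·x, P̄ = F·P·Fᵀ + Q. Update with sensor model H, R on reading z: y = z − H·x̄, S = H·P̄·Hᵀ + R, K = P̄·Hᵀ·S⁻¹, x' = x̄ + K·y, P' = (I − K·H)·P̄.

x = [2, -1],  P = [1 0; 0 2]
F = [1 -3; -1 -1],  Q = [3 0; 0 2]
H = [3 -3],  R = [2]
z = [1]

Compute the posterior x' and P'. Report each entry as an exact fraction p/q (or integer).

x̄ = F·x = [5, -1]
P̄ = F·P·Fᵀ + Q = [22 5; 5 5]
y = z − H·x̄ = [-17]
S = H·P̄·Hᵀ + R = [155]
K = P̄·Hᵀ·S⁻¹ = [51/155; 0]
x' = x̄ + K·y = [-92/155, -1]
P' = (I − K·H)·P̄ = [809/155 5; 5 5]

x' = [-92/155, -1]
P' = [809/155 5; 5 5]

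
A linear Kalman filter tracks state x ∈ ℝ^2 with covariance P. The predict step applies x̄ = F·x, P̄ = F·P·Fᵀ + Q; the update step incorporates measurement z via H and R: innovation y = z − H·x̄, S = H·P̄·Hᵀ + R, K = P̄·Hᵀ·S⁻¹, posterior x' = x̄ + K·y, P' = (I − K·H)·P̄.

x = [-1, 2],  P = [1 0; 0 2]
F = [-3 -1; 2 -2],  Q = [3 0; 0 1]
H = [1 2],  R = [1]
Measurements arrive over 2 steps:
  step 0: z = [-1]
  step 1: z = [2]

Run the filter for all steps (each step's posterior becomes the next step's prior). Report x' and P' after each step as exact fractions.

step 0: x' = [159/59, -114/59], P' = [726/59 -358/59; -358/59 191/59]
step 1: x' = [17/41, 7878/9553], P' = [634/41 -330/41; -330/41 42333/9553]

step 0: x̄ = F·x = [1, -6]
step 0: P̄ = F·P·Fᵀ + Q = [14 -2; -2 13]
step 0: y = z − H·x̄ = [10]
step 0: S = H·P̄·Hᵀ + R = [59]
step 0: K = P̄·Hᵀ·S⁻¹ = [10/59; 24/59]
step 0: x' = x̄ + K·y = [159/59, -114/59]
step 0: P' = (I − K·H)·P̄ = [726/59 -358/59; -358/59 191/59]
step 1: x̄ = F·x = [-363/59, 546/59]
step 1: P̄ = F·P·Fᵀ + Q = [4754/59 -5406/59; -5406/59 6591/59]
step 1: y = z − H·x̄ = [-611/59]
step 1: S = H·P̄·Hᵀ + R = [9553/59]
step 1: K = P̄·Hᵀ·S⁻¹ = [-26/41; 7776/9553]
step 1: x' = x̄ + K·y = [17/41, 7878/9553]
step 1: P' = (I − K·H)·P̄ = [634/41 -330/41; -330/41 42333/9553]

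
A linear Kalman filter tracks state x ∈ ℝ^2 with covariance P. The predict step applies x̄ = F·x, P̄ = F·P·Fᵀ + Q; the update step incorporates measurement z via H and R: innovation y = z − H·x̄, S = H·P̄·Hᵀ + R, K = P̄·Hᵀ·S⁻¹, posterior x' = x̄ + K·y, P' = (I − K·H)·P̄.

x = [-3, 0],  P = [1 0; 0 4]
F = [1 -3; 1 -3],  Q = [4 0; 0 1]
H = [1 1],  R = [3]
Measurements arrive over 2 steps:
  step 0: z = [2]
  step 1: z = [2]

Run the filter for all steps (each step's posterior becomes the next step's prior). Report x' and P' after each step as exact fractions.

step 0: x' = [1, 11/13], P' = [2 -1/2; -1/2 101/52]
step 1: x' = [1, 1075/1273], P' = [2 -1/2; -1/2 2429/1273]

step 0: x̄ = F·x = [-3, -3]
step 0: P̄ = F·P·Fᵀ + Q = [41 37; 37 38]
step 0: y = z − H·x̄ = [8]
step 0: S = H·P̄·Hᵀ + R = [156]
step 0: K = P̄·Hᵀ·S⁻¹ = [1/2; 25/52]
step 0: x' = x̄ + K·y = [1, 11/13]
step 0: P' = (I − K·H)·P̄ = [2 -1/2; -1/2 101/52]
step 1: x̄ = F·x = [-20/13, -20/13]
step 1: P̄ = F·P·Fᵀ + Q = [1377/52 1169/52; 1169/52 1221/52]
step 1: y = z − H·x̄ = [66/13]
step 1: S = H·P̄·Hᵀ + R = [1273/13]
step 1: K = P̄·Hᵀ·S⁻¹ = [1/2; 1195/2546]
step 1: x' = x̄ + K·y = [1, 1075/1273]
step 1: P' = (I − K·H)·P̄ = [2 -1/2; -1/2 2429/1273]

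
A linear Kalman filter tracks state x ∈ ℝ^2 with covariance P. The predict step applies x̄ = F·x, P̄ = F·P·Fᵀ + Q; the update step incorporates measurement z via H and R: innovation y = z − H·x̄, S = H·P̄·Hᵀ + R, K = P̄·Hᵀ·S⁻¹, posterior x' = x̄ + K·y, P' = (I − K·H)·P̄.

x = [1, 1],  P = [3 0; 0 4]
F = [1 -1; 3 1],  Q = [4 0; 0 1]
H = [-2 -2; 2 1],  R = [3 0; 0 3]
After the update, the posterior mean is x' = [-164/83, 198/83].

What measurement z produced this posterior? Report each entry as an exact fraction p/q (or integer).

x̄ = F·x = [0, 4]
P̄ = F·P·Fᵀ + Q = [11 5; 5 32]
S = H·P̄·Hᵀ + R = [215 -138; -138 99]
K = P̄·Hᵀ·S⁻¹ = [62/249 463/747; -170/249 -394/747]
x' − x̄ = [-164/83, -134/83] = K·y
y = (KᵀK)⁻¹·Kᵀ·(x' − x̄) = [7, -6]
z = y + H·x̄ = [7, -6] + [-8, 4] = [-1, -2]

z = [-1, -2]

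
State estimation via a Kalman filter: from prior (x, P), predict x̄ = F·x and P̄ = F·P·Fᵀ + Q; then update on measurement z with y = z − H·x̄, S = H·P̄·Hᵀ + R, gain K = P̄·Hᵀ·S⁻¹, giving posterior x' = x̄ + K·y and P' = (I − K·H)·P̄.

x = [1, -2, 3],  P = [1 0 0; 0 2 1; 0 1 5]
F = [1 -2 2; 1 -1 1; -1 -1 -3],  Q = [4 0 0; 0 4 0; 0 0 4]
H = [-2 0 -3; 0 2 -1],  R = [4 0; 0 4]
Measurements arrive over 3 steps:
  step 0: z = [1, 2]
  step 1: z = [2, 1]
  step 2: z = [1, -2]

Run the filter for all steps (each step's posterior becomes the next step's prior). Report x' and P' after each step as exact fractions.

step 0: x' = [13971/4694, 799/2347, -5144/2347], P' = [17330/2347 -3414/2347 -11090/2347; -3414/2347 8404/7041 7792/7041; -11090/2347 7792/7041 24316/7041]
step 1: x' = [-3435749/1522117, 1175279/1522117, 1329822/1522117], P' = [8137817/1522117 -2044049/1522117 -5213635/1522117; -2044049/1522117 1941753/1522117 1611039/1522117; -5213635/1522117 1611039/1522117 3997945/1522117]
step 2: x' = [-2709835061/2535548678, -2410311533/2535548678, 837096659/2535548678], P' = [6339595202/1267774339 -1536657462/1267774339 -4028181674/1267774339; -1536657462/1267774339 1554838226/1267774339 1223644842/1267774339; -4028181674/1267774339 1223644842/1267774339 3105342650/1267774339]

step 0: x̄ = F·x = [11, 6, -8]
step 0: P̄ = F·P·Fᵀ + Q = [25 11 -23; 11 10 -12; -23 -12 58]
step 0: y = z − H·x̄ = [-1, -18]
step 0: S = H·P̄·Hᵀ + R = [350 156; 156 150]
step 0: K = P̄·Hᵀ·S⁻¹ = [-695/4694 2131/4694; -241/2347 2254/7041; -534/2347 -2183/7041]
step 0: x' = x̄ + K·y = [13971/4694, 799/2347, -5144/2347]
step 0: P' = (I − K·H)·P̄ = [17330/2347 -3414/2347 -11090/2347; -3414/2347 8404/7041 7792/7041; -11090/2347 7792/7041 24316/7041]
step 1: x̄ = F·x = [-9801/4694, 2085/4694, 15295/4694]
step 1: P̄ = F·P·Fᵀ + Q = [18862/2347 5726/2347 2066/2347; 5726/2347 17078/2347 10710/2347; 2066/2347 10710/2347 134050/7041]
step 1: y = z − H·x̄ = [35671/4694, 15819/4694]
step 1: S = H·P̄·Hᵀ + R = [511778/2347 51018/2347; 51018/2347 238630/7041]
step 1: K = P̄·Hᵀ·S⁻¹ = [-634729/6088468 1125537/6088468; -745019/6088468 2272467/6088468; -1566565/6088468 -775867/6088468]
step 1: x' = x̄ + K·y = [-3435749/1522117, 1175279/1522117, 1329822/1522117]
step 1: P' = (I − K·H)·P̄ = [8137817/1522117 -2044049/1522117 -5213635/1522117; -2044049/1522117 1941753/1522117 1611039/1522117; -5213635/1522117 1611039/1522117 3997945/1522117]
step 2: x̄ = F·x = [-3126663/1522117, -3281206/1522117, -1728996/1522117]
step 2: P̄ = F·P·Fᵀ + Q = [12418421/1522117 4064299/1522117 2226301/1522117; 4064299/1522117 10604733/1522117 5886719/1522117; 2226301/1522117 5886719/1522117 26445869/1522117]
step 2: y = z − H·x̄ = [-9918197/1522117, 1789182/1522117]
step 2: S = H·P̄·Hᵀ + R = [320490585/1522117 32212699/1522117; 32212699/1522117 51406393/1522117]
step 2: K = P̄·Hᵀ·S⁻¹ = [-297322691/2535548678 477433375/2535548678; -298809801/2535548678 943015805/2535548678; -629832301/2535548678 -329026483/2535548678]
step 2: x' = x̄ + K·y = [-2709835061/2535548678, -2410311533/2535548678, 837096659/2535548678]
step 2: P' = (I − K·H)·P̄ = [6339595202/1267774339 -1536657462/1267774339 -4028181674/1267774339; -1536657462/1267774339 1554838226/1267774339 1223644842/1267774339; -4028181674/1267774339 1223644842/1267774339 3105342650/1267774339]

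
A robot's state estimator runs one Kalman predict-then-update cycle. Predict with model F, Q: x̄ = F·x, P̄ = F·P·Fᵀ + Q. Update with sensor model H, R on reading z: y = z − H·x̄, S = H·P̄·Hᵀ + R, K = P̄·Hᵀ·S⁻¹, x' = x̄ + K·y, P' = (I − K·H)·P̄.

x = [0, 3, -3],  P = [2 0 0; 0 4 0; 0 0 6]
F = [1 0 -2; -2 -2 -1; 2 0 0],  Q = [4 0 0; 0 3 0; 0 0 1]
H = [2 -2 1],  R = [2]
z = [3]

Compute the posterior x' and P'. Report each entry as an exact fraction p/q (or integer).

x̄ = F·x = [6, -3, 0]
P̄ = F·P·Fᵀ + Q = [30 8 4; 8 33 -8; 4 -8 9]
y = z − H·x̄ = [-15]
S = H·P̄·Hᵀ + R = [247]
K = P̄·Hᵀ·S⁻¹ = [48/247; -58/247; 33/247]
x' = x̄ + K·y = [762/247, 129/247, -495/247]
P' = (I − K·H)·P̄ = [5106/247 4760/247 -596/247; 4760/247 4787/247 -62/247; -596/247 -62/247 1134/247]

x' = [762/247, 129/247, -495/247]
P' = [5106/247 4760/247 -596/247; 4760/247 4787/247 -62/247; -596/247 -62/247 1134/247]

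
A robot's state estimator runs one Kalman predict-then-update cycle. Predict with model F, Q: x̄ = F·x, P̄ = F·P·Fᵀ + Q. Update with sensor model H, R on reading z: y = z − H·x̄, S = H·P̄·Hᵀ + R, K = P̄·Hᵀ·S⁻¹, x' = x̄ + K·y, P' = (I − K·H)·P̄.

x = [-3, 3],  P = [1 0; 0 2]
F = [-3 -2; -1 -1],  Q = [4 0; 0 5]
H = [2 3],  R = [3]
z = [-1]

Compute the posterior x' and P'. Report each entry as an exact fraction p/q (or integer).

x̄ = F·x = [3, 0]
P̄ = F·P·Fᵀ + Q = [21 7; 7 8]
y = z − H·x̄ = [-7]
S = H·P̄·Hᵀ + R = [243]
K = P̄·Hᵀ·S⁻¹ = [7/27; 38/243]
x' = x̄ + K·y = [32/27, -266/243]
P' = (I − K·H)·P̄ = [14/3 -77/27; -77/27 500/243]

x' = [32/27, -266/243]
P' = [14/3 -77/27; -77/27 500/243]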